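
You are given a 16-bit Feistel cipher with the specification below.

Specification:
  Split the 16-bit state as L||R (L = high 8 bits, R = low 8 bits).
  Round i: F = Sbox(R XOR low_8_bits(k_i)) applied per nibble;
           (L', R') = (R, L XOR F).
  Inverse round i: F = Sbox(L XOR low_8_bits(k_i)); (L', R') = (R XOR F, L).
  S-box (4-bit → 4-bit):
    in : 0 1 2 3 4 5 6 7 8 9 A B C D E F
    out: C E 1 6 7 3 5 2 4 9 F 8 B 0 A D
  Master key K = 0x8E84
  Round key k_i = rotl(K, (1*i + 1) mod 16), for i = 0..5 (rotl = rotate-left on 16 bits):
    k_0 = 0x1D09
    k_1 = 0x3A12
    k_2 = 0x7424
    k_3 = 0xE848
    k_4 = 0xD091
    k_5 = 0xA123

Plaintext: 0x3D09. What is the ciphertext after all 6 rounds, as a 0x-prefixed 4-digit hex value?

0x1514

s_0 = plaintext = 0x3D09
s_1 = Round(s_0, k_0) = 0x09F1
s_2 = Round(s_1, k_1) = 0xF1AF
s_3 = Round(s_2, k_2) = 0xAFB9
s_4 = Round(s_3, k_3) = 0xB971
s_5 = Round(s_4, k_4) = 0x7115
s_6 = Round(s_5, k_5) = 0x1514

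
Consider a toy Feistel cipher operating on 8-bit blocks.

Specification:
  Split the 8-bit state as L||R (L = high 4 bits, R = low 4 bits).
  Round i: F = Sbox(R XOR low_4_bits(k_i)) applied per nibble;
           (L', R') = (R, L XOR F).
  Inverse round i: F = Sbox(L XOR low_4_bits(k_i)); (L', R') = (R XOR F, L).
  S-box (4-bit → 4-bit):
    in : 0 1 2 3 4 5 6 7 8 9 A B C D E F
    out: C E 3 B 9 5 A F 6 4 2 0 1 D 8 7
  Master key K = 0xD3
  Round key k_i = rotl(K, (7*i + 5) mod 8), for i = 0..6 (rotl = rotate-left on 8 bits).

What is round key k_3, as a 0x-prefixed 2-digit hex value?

K = 0xD3
k_0 = rotl(K, (7*0+5) mod 8) = rotl(K, 5) = 0x7A
k_1 = rotl(K, (7*1+5) mod 8) = rotl(K, 4) = 0x3D
k_2 = rotl(K, (7*2+5) mod 8) = rotl(K, 3) = 0x9E
k_3 = rotl(K, (7*3+5) mod 8) = rotl(K, 2) = 0x4F

0x4F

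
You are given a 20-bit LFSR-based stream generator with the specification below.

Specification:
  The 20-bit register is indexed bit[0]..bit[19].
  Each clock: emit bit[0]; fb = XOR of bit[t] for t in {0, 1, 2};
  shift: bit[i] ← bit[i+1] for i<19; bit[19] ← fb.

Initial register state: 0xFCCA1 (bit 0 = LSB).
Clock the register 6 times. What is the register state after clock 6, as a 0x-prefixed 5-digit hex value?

0x67F32

reg_0 = 0xFCCA1
clock 1: out=1, reg = 0xFE650
clock 2: out=0, reg = 0x7F328
clock 3: out=0, reg = 0x3F994
clock 4: out=0, reg = 0x9FCCA
clock 5: out=0, reg = 0xCFE65
clock 6: out=1, reg = 0x67F32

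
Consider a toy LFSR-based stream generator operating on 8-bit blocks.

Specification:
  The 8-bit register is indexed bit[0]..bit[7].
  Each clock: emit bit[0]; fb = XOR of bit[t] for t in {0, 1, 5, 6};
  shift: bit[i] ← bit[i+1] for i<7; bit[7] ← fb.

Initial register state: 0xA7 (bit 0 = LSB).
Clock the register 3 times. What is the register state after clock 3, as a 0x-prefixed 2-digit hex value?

0xF4

reg_0 = 0xA7
clock 1: out=1, reg = 0xD3
clock 2: out=1, reg = 0xE9
clock 3: out=1, reg = 0xF4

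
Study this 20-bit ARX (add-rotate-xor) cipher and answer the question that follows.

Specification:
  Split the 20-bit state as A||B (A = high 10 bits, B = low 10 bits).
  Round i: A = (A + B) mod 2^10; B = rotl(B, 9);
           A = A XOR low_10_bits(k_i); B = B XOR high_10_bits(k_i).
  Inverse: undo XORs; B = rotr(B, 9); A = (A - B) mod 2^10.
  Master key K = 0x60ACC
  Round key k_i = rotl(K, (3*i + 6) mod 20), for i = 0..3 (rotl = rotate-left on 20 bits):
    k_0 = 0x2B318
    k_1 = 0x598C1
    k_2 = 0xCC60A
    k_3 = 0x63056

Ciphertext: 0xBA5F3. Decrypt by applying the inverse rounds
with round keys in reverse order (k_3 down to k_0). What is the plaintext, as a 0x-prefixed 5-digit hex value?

s_0 = ciphertext = 0xBA5F3
s_1 = InvRound(s_0, k_3) = 0x704FE
s_2 = InvRound(s_1, k_2) = 0x0B39F
s_3 = InvRound(s_2, k_1) = 0xBE9F3
s_4 = InvRound(s_3, k_0) = 0xC92BE

0xC92BE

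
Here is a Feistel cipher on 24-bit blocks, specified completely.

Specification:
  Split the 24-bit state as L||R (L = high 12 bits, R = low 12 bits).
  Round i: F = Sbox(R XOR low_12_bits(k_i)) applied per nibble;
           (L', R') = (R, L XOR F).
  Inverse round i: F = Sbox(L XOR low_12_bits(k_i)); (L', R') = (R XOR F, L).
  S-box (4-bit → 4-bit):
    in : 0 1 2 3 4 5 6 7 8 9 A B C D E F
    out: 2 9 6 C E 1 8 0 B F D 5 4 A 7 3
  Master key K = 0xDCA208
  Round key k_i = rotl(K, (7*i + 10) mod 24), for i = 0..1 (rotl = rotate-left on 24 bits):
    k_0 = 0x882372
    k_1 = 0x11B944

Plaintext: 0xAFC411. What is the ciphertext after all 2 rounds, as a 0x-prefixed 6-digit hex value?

0xA708DF

s_0 = plaintext = 0xAFC411
s_1 = Round(s_0, k_0) = 0x411A70
s_2 = Round(s_1, k_1) = 0xA708DF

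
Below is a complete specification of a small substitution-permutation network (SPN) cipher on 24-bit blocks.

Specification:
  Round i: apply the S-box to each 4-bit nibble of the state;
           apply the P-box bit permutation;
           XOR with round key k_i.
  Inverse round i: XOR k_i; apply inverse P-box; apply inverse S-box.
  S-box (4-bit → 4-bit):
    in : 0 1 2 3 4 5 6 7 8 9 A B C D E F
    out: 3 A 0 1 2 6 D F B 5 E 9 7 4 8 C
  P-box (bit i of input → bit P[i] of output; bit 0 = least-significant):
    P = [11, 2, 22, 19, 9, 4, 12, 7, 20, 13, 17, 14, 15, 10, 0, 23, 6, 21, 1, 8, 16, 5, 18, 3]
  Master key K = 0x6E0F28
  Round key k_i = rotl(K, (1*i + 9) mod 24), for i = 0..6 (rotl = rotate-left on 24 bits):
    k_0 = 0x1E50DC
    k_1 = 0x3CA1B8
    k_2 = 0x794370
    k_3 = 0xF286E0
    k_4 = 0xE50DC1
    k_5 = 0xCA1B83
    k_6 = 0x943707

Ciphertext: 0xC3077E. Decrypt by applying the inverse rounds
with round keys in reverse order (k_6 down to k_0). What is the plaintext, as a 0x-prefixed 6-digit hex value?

s_0 = ciphertext = 0xC3077E
s_1 = InvRound(s_0, k_6) = 0x73DC5D
s_2 = InvRound(s_1, k_5) = 0xB78B81
s_3 = InvRound(s_2, k_4) = 0x23093D
s_4 = InvRound(s_3, k_3) = 0xBB738C
s_5 = InvRound(s_4, k_2) = 0x13E5A5
s_6 = InvRound(s_5, k_1) = 0x645F41
s_7 = InvRound(s_6, k_0) = 0xE15987

0xE15987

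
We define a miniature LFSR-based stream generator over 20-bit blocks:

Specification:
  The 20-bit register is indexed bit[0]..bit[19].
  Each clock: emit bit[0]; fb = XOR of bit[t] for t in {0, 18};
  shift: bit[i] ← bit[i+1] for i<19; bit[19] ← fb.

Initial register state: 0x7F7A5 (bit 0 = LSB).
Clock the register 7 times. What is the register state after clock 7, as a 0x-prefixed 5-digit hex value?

0xE8FEF

reg_0 = 0x7F7A5
clock 1: out=1, reg = 0x3FBD2
clock 2: out=0, reg = 0x1FDE9
clock 3: out=1, reg = 0x8FEF4
clock 4: out=0, reg = 0x47F7A
clock 5: out=0, reg = 0xA3FBD
clock 6: out=1, reg = 0xD1FDE
clock 7: out=0, reg = 0xE8FEF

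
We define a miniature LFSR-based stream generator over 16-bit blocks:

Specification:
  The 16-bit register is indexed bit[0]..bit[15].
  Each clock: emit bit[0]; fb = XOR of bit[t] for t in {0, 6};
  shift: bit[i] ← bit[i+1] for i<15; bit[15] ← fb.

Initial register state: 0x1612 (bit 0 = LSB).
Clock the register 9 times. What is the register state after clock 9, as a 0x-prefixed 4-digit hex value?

0x250B

reg_0 = 0x1612
clock 1: out=0, reg = 0x0B09
clock 2: out=1, reg = 0x8584
clock 3: out=0, reg = 0x42C2
clock 4: out=0, reg = 0xA161
clock 5: out=1, reg = 0x50B0
clock 6: out=0, reg = 0x2858
clock 7: out=0, reg = 0x942C
clock 8: out=0, reg = 0x4A16
clock 9: out=0, reg = 0x250B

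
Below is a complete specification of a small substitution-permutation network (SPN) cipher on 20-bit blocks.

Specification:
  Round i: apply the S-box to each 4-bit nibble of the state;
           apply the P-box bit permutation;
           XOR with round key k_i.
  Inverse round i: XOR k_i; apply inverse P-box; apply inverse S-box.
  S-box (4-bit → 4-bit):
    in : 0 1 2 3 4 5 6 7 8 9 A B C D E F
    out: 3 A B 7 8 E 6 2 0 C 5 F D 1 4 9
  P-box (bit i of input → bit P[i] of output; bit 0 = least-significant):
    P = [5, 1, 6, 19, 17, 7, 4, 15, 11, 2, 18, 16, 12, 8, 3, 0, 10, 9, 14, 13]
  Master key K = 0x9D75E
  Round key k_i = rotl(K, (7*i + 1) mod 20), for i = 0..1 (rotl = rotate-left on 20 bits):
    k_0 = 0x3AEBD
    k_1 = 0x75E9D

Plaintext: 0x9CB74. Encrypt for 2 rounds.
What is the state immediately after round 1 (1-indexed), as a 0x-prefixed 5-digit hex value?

s_0 = plaintext = 0x9CB74
s_1 = Round(s_0, k_0) = 0xED630
s_2 = Round(s_1, k_1) = 0x10E2B

0xED630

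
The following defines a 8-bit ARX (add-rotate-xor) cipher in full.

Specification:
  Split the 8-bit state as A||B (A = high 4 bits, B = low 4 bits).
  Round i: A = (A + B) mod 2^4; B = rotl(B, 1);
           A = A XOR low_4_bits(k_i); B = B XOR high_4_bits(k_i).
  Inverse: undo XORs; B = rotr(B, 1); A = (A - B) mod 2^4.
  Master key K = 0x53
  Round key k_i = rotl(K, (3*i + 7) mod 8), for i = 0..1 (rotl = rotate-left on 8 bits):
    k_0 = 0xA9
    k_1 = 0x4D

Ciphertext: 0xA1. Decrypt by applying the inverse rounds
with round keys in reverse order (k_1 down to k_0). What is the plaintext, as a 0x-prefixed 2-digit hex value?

0x40

s_0 = ciphertext = 0xA1
s_1 = InvRound(s_0, k_1) = 0xDA
s_2 = InvRound(s_1, k_0) = 0x40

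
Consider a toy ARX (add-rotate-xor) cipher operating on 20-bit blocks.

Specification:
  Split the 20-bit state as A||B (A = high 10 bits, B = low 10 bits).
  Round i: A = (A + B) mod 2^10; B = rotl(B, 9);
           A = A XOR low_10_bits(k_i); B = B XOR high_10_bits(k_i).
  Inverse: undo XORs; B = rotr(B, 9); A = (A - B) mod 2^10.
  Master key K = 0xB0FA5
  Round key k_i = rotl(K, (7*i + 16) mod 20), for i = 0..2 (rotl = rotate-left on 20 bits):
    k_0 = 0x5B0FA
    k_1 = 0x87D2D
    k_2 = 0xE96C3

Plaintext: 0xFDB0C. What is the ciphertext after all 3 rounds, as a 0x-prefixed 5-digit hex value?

0xBEA90

s_0 = plaintext = 0xFDB0C
s_1 = Round(s_0, k_0) = 0xFE0EA
s_2 = Round(s_1, k_1) = 0x73E6A
s_3 = Round(s_2, k_2) = 0xBEA90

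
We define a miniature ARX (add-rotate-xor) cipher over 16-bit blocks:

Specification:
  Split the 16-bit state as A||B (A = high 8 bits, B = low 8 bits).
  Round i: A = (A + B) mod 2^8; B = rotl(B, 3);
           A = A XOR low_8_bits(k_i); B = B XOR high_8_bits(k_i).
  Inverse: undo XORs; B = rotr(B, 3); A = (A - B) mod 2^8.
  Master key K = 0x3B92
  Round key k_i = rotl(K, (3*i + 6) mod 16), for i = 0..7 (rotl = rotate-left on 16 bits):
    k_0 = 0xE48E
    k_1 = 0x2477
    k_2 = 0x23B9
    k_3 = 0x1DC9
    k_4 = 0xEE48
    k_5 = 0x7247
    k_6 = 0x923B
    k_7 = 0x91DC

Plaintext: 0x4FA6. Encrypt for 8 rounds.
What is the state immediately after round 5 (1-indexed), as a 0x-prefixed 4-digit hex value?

s_0 = plaintext = 0x4FA6
s_1 = Round(s_0, k_0) = 0x7BD1
s_2 = Round(s_1, k_1) = 0x3BAA
s_3 = Round(s_2, k_2) = 0x5C76
s_4 = Round(s_3, k_3) = 0x1BAE
s_5 = Round(s_4, k_4) = 0x819B
s_6 = Round(s_5, k_5) = 0x5BAE
s_7 = Round(s_6, k_6) = 0x32E7
s_8 = Round(s_7, k_7) = 0xC5AE

0x819B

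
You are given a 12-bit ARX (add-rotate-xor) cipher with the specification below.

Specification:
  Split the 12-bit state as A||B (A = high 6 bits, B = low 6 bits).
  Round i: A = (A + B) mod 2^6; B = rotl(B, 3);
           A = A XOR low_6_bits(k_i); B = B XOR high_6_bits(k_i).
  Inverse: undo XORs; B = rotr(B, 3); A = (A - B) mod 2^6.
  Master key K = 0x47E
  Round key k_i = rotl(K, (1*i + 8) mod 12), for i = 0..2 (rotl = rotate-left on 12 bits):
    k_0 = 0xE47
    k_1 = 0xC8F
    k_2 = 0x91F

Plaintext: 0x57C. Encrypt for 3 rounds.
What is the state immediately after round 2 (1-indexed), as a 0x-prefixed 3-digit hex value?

0xEC1

s_0 = plaintext = 0x57C
s_1 = Round(s_0, k_0) = 0x59E
s_2 = Round(s_1, k_1) = 0xEC1
s_3 = Round(s_2, k_2) = 0x8EC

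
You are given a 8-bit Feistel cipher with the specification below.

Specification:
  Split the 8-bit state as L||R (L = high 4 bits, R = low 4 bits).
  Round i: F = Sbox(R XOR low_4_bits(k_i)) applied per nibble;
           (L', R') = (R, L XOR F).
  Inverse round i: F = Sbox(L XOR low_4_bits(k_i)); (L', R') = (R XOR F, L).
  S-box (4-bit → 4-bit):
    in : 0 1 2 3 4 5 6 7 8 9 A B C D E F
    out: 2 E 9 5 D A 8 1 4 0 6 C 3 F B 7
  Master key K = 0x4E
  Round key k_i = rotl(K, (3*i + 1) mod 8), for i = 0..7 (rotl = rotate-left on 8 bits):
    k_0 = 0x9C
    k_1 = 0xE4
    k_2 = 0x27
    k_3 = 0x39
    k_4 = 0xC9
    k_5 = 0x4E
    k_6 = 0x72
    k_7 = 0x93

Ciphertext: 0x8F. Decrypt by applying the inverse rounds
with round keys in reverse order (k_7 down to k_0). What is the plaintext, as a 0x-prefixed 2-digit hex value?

0x92

s_0 = ciphertext = 0x8F
s_1 = InvRound(s_0, k_7) = 0x38
s_2 = InvRound(s_1, k_6) = 0x63
s_3 = InvRound(s_2, k_5) = 0x76
s_4 = InvRound(s_3, k_4) = 0xD7
s_5 = InvRound(s_4, k_3) = 0xAD
s_6 = InvRound(s_5, k_2) = 0x2A
s_7 = InvRound(s_6, k_1) = 0x22
s_8 = InvRound(s_7, k_0) = 0x92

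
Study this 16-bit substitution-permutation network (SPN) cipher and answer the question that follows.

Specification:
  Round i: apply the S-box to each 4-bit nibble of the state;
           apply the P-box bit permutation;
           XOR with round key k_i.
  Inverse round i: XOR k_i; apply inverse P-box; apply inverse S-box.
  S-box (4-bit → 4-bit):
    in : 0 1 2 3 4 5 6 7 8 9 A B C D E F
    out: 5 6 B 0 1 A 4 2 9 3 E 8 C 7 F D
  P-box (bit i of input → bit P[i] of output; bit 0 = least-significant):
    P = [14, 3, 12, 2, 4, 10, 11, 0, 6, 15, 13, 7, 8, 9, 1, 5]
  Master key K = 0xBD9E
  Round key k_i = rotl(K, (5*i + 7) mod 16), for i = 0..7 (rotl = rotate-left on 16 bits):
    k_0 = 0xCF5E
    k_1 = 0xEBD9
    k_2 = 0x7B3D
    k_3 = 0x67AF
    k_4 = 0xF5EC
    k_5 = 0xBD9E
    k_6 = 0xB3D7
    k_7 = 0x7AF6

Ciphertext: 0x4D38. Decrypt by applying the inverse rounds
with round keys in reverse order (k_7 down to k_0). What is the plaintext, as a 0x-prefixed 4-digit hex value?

s_0 = ciphertext = 0x4D38
s_1 = InvRound(s_0, k_7) = 0xDF7A
s_2 = InvRound(s_1, k_6) = 0xBCA2
s_3 = InvRound(s_2, k_5) = 0x8345
s_4 = InvRound(s_3, k_4) = 0x5C5D
s_5 = InvRound(s_4, k_3) = 0xEF06
s_6 = InvRound(s_5, k_2) = 0xC721
s_7 = InvRound(s_6, k_1) = 0xBFD7
s_8 = InvRound(s_7, k_0) = 0x3CBD

0x3CBD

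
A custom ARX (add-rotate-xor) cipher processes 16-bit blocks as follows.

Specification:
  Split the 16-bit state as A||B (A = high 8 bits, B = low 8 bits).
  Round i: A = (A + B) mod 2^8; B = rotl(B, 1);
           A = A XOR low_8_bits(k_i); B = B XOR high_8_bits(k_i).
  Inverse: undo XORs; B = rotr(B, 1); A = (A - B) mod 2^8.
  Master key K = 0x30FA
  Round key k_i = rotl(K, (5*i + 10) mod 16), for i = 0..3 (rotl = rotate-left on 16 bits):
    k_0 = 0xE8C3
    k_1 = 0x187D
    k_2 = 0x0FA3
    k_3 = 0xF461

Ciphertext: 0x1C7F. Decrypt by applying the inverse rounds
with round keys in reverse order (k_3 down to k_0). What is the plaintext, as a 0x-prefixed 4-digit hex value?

0xA32B

s_0 = ciphertext = 0x1C7F
s_1 = InvRound(s_0, k_3) = 0xB8C5
s_2 = InvRound(s_1, k_2) = 0xB665
s_3 = InvRound(s_2, k_1) = 0x0DBE
s_4 = InvRound(s_3, k_0) = 0xA32B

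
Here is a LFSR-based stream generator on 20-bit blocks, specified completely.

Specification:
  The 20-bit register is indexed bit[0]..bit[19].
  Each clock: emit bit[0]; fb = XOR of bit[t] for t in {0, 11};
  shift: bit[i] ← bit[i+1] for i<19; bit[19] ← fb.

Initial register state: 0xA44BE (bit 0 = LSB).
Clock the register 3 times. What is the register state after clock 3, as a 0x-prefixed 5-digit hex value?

reg_0 = 0xA44BE
clock 1: out=0, reg = 0x5225F
clock 2: out=1, reg = 0xA912F
clock 3: out=1, reg = 0xD4897

0xD4897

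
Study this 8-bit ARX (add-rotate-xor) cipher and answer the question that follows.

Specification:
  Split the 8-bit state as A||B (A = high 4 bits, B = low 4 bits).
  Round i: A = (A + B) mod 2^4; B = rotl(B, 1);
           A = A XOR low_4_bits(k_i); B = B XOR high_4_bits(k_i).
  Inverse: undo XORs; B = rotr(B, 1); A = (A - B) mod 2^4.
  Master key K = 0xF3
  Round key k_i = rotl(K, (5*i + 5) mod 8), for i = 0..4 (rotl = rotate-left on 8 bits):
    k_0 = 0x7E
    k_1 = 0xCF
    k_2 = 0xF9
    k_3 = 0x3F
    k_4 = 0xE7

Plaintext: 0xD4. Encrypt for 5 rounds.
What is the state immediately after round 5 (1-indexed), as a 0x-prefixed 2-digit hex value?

0xEE

s_0 = plaintext = 0xD4
s_1 = Round(s_0, k_0) = 0xFF
s_2 = Round(s_1, k_1) = 0x13
s_3 = Round(s_2, k_2) = 0xD9
s_4 = Round(s_3, k_3) = 0x90
s_5 = Round(s_4, k_4) = 0xEE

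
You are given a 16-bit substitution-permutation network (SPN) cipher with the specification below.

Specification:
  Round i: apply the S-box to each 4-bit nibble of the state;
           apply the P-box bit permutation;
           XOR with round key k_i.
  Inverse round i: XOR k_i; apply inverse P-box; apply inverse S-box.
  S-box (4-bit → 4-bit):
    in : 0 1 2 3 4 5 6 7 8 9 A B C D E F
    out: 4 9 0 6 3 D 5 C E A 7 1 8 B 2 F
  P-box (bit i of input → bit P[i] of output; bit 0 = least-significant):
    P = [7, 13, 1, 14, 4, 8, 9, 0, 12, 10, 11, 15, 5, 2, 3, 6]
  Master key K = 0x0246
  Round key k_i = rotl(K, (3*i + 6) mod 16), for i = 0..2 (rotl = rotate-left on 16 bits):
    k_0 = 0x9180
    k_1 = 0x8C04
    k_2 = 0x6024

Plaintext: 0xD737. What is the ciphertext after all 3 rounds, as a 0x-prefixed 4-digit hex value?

s_0 = plaintext = 0xD737
s_1 = Round(s_0, k_0) = 0x5AE6
s_2 = Round(s_1, k_1) = 0x91EE
s_3 = Round(s_2, k_2) = 0xD160

0xD160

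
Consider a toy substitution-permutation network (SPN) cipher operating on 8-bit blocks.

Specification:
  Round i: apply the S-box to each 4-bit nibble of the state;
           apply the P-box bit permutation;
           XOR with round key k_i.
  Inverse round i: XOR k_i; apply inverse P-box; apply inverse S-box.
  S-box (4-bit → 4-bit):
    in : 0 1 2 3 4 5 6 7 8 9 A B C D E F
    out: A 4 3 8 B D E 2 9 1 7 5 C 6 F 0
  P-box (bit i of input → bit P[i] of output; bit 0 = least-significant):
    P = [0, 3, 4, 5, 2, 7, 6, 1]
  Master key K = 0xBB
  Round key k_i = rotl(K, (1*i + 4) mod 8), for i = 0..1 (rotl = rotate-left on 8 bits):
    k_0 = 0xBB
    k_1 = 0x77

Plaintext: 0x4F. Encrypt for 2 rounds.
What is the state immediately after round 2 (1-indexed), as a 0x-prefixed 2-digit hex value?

s_0 = plaintext = 0x4F
s_1 = Round(s_0, k_0) = 0x3D
s_2 = Round(s_1, k_1) = 0x6D

0x6D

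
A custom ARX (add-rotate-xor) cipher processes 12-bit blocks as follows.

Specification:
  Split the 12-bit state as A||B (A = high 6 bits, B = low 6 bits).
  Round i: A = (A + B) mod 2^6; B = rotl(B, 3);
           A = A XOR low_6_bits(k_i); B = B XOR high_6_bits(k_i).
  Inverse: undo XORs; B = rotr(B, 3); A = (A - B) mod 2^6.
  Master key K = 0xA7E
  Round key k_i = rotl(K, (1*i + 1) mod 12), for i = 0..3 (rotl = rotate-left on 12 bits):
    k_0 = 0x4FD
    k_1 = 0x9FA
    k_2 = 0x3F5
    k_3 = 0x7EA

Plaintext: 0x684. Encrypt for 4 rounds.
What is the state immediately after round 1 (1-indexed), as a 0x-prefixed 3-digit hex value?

s_0 = plaintext = 0x684
s_1 = Round(s_0, k_0) = 0x8F3
s_2 = Round(s_1, k_1) = 0xB39
s_3 = Round(s_2, k_2) = 0x400
s_4 = Round(s_3, k_3) = 0xE9F

0x8F3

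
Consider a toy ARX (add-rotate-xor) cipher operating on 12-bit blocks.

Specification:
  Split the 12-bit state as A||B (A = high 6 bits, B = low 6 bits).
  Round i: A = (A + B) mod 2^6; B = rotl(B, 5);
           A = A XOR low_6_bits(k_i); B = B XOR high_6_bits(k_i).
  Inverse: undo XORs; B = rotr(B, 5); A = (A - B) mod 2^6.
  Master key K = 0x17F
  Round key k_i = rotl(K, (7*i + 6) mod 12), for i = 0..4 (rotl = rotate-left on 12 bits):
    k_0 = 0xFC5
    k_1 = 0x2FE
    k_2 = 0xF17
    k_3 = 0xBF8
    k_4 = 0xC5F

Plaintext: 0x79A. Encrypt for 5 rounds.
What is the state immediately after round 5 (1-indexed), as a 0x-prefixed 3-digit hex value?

s_0 = plaintext = 0x79A
s_1 = Round(s_0, k_0) = 0xF72
s_2 = Round(s_1, k_1) = 0x452
s_3 = Round(s_2, k_2) = 0xD35
s_4 = Round(s_3, k_3) = 0x455
s_5 = Round(s_4, k_4) = 0xE5B

0xE5B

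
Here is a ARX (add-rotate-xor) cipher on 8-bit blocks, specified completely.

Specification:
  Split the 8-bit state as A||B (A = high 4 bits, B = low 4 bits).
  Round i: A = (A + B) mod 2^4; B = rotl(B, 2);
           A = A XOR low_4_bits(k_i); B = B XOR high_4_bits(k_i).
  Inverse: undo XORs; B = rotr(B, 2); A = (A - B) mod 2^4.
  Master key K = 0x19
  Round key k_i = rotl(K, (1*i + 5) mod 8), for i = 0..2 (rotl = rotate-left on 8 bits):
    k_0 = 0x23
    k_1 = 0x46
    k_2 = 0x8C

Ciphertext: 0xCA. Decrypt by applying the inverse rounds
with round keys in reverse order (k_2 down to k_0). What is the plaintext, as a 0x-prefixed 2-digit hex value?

0x44

s_0 = ciphertext = 0xCA
s_1 = InvRound(s_0, k_2) = 0x88
s_2 = InvRound(s_1, k_1) = 0xB3
s_3 = InvRound(s_2, k_0) = 0x44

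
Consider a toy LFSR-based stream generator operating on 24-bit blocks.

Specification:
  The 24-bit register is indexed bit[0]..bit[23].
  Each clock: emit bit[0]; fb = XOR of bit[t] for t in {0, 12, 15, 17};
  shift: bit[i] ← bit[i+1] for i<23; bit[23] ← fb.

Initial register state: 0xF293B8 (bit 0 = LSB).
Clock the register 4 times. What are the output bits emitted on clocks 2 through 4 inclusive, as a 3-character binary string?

001

reg_0 = 0xF293B8
clock 1: out=0, reg = 0xF949DC
clock 2: out=0, reg = 0x7CA4EE
clock 3: out=0, reg = 0xBE5277
clock 4: out=1, reg = 0xDF293B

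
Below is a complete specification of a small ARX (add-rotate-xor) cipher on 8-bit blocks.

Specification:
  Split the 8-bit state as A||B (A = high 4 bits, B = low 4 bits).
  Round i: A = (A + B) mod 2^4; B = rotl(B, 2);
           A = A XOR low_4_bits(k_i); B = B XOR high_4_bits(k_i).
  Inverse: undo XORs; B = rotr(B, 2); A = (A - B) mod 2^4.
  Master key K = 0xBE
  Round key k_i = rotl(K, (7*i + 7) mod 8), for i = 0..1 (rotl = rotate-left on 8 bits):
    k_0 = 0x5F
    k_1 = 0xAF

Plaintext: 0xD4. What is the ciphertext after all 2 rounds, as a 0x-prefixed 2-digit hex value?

0xDB

s_0 = plaintext = 0xD4
s_1 = Round(s_0, k_0) = 0xE4
s_2 = Round(s_1, k_1) = 0xDB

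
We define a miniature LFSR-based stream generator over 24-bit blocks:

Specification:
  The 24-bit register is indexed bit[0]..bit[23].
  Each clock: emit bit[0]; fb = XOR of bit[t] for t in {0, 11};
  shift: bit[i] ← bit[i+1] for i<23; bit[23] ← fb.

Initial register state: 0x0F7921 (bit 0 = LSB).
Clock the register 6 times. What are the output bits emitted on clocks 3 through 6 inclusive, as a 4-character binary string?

0001

reg_0 = 0x0F7921
clock 1: out=1, reg = 0x07BC90
clock 2: out=0, reg = 0x83DE48
clock 3: out=0, reg = 0xC1EF24
clock 4: out=0, reg = 0xE0F792
clock 5: out=0, reg = 0x707BC9
clock 6: out=1, reg = 0x383DE4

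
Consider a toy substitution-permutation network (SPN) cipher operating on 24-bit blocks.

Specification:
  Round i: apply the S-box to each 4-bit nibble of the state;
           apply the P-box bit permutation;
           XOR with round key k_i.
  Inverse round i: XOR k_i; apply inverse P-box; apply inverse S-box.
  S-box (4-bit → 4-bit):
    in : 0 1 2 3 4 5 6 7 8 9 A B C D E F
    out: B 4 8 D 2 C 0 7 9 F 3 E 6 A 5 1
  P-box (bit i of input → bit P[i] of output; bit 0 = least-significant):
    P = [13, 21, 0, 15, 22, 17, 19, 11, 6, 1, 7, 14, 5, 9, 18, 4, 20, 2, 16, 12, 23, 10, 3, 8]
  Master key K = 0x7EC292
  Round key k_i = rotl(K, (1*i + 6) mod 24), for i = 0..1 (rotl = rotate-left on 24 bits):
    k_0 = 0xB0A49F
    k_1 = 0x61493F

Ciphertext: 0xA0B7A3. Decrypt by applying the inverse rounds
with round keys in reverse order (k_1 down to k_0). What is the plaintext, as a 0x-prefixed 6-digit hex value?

s_0 = ciphertext = 0xA0B7A3
s_1 = InvRound(s_0, k_1) = 0x7BD588
s_2 = InvRound(s_1, k_0) = 0x8B2D7E

0x8B2D7E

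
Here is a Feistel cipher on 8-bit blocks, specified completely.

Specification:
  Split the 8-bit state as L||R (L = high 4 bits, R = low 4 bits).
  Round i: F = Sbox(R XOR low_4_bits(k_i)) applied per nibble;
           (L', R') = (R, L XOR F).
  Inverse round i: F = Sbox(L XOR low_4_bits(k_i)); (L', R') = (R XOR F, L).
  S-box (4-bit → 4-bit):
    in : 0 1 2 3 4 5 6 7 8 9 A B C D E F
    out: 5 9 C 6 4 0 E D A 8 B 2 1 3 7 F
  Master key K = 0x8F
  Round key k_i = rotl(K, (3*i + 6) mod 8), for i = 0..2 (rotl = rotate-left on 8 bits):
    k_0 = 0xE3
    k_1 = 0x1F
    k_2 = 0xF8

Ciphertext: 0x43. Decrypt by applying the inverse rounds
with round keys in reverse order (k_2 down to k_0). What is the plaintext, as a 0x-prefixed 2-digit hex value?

s_0 = ciphertext = 0x43
s_1 = InvRound(s_0, k_2) = 0x24
s_2 = InvRound(s_1, k_1) = 0x72
s_3 = InvRound(s_2, k_0) = 0x67

0x67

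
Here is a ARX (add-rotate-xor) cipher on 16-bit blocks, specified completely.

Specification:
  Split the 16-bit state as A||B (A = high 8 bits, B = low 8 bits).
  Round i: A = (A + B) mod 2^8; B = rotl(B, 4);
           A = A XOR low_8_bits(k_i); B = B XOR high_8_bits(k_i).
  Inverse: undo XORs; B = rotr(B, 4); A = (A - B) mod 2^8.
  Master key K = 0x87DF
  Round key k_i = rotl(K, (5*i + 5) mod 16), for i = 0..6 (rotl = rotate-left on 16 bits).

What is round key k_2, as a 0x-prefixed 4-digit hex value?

K = 0x87DF
k_0 = rotl(K, (5*0+5) mod 16) = rotl(K, 5) = 0xFBF0
k_1 = rotl(K, (5*1+5) mod 16) = rotl(K, 10) = 0x7E1F
k_2 = rotl(K, (5*2+5) mod 16) = rotl(K, 15) = 0xC3EF

0xC3EF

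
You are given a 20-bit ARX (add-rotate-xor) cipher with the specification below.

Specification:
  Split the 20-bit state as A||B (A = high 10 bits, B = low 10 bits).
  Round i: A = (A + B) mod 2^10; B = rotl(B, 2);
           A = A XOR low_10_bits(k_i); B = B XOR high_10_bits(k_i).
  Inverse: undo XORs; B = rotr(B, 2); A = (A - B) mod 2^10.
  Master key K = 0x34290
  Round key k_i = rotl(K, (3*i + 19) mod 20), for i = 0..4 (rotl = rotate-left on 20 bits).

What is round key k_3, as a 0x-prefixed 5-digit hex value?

K = 0x34290
k_0 = rotl(K, (3*0+19) mod 20) = rotl(K, 19) = 0x1A148
k_1 = rotl(K, (3*1+19) mod 20) = rotl(K, 2) = 0xD0A40
k_2 = rotl(K, (3*2+19) mod 20) = rotl(K, 5) = 0x85206
k_3 = rotl(K, (3*3+19) mod 20) = rotl(K, 8) = 0x29034

0x29034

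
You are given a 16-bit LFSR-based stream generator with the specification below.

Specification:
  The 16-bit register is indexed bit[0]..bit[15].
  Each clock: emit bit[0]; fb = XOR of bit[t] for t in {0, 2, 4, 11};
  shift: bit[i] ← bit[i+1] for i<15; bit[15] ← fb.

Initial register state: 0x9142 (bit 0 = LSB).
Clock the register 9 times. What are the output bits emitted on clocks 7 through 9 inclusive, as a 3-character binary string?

reg_0 = 0x9142
clock 1: out=0, reg = 0x48A1
clock 2: out=1, reg = 0x2450
clock 3: out=0, reg = 0x9228
clock 4: out=0, reg = 0x4914
clock 5: out=0, reg = 0xA48A
clock 6: out=0, reg = 0x5245
clock 7: out=1, reg = 0x2922
clock 8: out=0, reg = 0x9491
clock 9: out=1, reg = 0x4A48

101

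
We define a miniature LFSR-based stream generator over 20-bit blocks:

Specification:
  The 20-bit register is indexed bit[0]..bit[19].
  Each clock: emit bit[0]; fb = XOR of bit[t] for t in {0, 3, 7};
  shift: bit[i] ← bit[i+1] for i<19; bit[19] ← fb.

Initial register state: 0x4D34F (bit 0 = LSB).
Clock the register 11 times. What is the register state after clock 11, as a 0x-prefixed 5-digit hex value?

reg_0 = 0x4D34F
clock 1: out=1, reg = 0x269A7
clock 2: out=1, reg = 0x134D3
clock 3: out=1, reg = 0x09A69
clock 4: out=1, reg = 0x04D34
clock 5: out=0, reg = 0x0269A
clock 6: out=0, reg = 0x0134D
clock 7: out=1, reg = 0x009A6
clock 8: out=0, reg = 0x804D3
clock 9: out=1, reg = 0x40269
clock 10: out=1, reg = 0x20134
clock 11: out=0, reg = 0x1009A

0x1009A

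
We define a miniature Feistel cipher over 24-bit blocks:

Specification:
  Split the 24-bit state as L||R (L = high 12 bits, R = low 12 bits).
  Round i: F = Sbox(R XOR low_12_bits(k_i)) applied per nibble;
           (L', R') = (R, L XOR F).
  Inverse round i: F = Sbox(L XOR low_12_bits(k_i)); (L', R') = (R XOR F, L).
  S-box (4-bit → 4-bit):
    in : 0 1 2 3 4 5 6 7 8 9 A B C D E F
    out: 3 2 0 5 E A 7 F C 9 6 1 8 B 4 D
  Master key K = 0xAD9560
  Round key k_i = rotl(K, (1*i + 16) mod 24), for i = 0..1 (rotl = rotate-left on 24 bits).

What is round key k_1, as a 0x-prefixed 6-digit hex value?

0xC15B2A

K = 0xAD9560
k_0 = rotl(K, (1*0+16) mod 24) = rotl(K, 16) = 0x60AD95
k_1 = rotl(K, (1*1+16) mod 24) = rotl(K, 17) = 0xC15B2A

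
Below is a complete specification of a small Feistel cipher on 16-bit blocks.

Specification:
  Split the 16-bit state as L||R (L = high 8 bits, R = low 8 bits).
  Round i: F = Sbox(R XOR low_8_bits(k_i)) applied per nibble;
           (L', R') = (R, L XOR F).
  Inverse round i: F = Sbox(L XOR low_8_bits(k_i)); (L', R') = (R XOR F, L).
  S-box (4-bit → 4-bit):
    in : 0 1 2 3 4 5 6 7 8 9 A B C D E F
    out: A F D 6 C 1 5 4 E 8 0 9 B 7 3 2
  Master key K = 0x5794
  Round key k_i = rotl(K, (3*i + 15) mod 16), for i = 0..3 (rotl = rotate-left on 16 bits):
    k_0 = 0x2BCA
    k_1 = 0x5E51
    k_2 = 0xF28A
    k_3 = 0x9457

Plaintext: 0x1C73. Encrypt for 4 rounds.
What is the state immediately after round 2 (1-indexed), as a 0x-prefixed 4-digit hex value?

0x8402

s_0 = plaintext = 0x1C73
s_1 = Round(s_0, k_0) = 0x7384
s_2 = Round(s_1, k_1) = 0x8402
s_3 = Round(s_2, k_2) = 0x026A
s_4 = Round(s_3, k_3) = 0x6A65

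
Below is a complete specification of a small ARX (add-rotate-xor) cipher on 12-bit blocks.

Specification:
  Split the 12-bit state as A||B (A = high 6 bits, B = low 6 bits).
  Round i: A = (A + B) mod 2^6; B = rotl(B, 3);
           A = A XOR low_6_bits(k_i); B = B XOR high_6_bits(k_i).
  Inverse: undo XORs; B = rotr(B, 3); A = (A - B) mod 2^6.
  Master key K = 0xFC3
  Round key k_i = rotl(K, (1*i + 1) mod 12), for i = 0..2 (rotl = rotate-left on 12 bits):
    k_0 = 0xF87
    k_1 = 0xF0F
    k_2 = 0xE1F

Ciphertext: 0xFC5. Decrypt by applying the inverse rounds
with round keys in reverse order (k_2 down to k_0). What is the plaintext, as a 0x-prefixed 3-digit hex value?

s_0 = ciphertext = 0xFC5
s_1 = InvRound(s_0, k_2) = 0xC6F
s_2 = InvRound(s_1, k_1) = 0x91A
s_3 = InvRound(s_2, k_0) = 0xFE4

0xFE4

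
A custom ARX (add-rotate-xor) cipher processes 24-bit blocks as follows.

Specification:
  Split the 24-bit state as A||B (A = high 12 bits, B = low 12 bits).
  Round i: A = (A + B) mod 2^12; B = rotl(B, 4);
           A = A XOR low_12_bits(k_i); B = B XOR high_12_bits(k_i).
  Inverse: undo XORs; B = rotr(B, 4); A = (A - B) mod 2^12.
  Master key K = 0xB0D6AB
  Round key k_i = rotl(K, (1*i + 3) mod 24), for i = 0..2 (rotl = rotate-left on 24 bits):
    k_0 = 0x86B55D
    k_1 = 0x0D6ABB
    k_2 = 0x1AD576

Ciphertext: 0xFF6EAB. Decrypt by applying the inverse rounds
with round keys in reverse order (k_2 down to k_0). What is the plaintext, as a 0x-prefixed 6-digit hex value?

0xDB49E0

s_0 = ciphertext = 0xFF6EAB
s_1 = InvRound(s_0, k_2) = 0x3906F0
s_2 = InvRound(s_1, k_1) = 0x2C9662
s_3 = InvRound(s_2, k_0) = 0xDB49E0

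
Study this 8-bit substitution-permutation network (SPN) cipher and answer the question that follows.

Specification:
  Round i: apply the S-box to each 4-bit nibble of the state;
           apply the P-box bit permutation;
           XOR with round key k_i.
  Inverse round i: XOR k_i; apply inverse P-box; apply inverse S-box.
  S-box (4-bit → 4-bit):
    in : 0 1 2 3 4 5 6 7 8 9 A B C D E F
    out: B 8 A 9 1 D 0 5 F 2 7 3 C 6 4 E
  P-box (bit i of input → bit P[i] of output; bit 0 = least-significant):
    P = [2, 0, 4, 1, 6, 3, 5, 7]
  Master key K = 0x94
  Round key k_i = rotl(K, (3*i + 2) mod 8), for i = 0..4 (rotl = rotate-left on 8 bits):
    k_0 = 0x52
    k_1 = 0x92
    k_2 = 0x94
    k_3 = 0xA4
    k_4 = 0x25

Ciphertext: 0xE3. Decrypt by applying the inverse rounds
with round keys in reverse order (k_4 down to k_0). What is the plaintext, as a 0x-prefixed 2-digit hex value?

s_0 = ciphertext = 0xE3
s_1 = InvRound(s_0, k_4) = 0x33
s_2 = InvRound(s_1, k_3) = 0x18
s_3 = InvRound(s_2, k_2) = 0x24
s_4 = InvRound(s_3, k_1) = 0xC5
s_5 = InvRound(s_4, k_0) = 0x18

0x18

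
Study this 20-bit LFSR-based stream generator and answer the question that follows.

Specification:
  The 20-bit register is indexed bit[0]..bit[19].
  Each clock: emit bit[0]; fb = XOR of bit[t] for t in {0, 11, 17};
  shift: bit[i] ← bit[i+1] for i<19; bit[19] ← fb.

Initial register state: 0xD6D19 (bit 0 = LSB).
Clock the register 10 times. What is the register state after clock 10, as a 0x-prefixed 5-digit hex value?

reg_0 = 0xD6D19
clock 1: out=1, reg = 0x6B68C
clock 2: out=0, reg = 0xB5B46
clock 3: out=0, reg = 0x5ADA3
clock 4: out=1, reg = 0x2D6D1
clock 5: out=1, reg = 0x16B68
clock 6: out=0, reg = 0x8B5B4
clock 7: out=0, reg = 0x45ADA
clock 8: out=0, reg = 0xA2D6D
clock 9: out=1, reg = 0xD16B6
clock 10: out=0, reg = 0x68B5B

0x68B5B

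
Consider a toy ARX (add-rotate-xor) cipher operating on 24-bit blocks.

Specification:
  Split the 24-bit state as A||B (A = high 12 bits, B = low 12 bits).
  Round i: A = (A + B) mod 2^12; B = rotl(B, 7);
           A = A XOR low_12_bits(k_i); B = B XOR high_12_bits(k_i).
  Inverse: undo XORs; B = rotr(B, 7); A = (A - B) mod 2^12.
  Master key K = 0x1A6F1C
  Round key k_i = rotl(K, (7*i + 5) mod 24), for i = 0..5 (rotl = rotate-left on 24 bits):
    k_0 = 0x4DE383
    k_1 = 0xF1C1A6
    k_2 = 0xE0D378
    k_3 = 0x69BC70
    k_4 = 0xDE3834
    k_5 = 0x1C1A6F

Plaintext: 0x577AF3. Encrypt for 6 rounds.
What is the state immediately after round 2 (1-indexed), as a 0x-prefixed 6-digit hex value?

s_0 = plaintext = 0x577AF3
s_1 = Round(s_0, k_0) = 0x3E9D09
s_2 = Round(s_1, k_1) = 0x154BF4
s_3 = Round(s_2, k_2) = 0xE30452
s_4 = Round(s_3, k_3) = 0xEF2FB9
s_5 = Round(s_4, k_4) = 0x69F11E
s_6 = Round(s_5, k_5) = 0xDD2EC9

0x154BF4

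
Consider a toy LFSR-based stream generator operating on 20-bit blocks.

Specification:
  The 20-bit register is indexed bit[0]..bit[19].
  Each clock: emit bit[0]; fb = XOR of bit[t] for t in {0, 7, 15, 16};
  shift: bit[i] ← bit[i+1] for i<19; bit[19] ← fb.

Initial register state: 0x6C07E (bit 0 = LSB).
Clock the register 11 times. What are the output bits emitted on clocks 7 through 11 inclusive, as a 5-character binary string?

10000

reg_0 = 0x6C07E
clock 1: out=0, reg = 0xB603F
clock 2: out=1, reg = 0x5B01F
clock 3: out=1, reg = 0xAD80F
clock 4: out=1, reg = 0x56C07
clock 5: out=1, reg = 0x2B603
clock 6: out=1, reg = 0x15B01
clock 7: out=1, reg = 0x0AD80
clock 8: out=0, reg = 0x056C0
clock 9: out=0, reg = 0x82B60
clock 10: out=0, reg = 0x415B0
clock 11: out=0, reg = 0xA0AD8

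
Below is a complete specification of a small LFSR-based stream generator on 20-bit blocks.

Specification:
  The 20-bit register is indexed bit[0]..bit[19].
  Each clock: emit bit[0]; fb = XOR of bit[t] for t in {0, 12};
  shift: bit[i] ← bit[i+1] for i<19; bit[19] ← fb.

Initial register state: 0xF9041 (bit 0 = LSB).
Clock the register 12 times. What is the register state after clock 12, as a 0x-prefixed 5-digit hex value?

0x8B8F9

reg_0 = 0xF9041
clock 1: out=1, reg = 0x7C820
clock 2: out=0, reg = 0x3E410
clock 3: out=0, reg = 0x1F208
clock 4: out=0, reg = 0x8F904
clock 5: out=0, reg = 0xC7C82
clock 6: out=0, reg = 0xE3E41
clock 7: out=1, reg = 0x71F20
clock 8: out=0, reg = 0xB8F90
clock 9: out=0, reg = 0x5C7C8
clock 10: out=0, reg = 0x2E3E4
clock 11: out=0, reg = 0x171F2
clock 12: out=0, reg = 0x8B8F9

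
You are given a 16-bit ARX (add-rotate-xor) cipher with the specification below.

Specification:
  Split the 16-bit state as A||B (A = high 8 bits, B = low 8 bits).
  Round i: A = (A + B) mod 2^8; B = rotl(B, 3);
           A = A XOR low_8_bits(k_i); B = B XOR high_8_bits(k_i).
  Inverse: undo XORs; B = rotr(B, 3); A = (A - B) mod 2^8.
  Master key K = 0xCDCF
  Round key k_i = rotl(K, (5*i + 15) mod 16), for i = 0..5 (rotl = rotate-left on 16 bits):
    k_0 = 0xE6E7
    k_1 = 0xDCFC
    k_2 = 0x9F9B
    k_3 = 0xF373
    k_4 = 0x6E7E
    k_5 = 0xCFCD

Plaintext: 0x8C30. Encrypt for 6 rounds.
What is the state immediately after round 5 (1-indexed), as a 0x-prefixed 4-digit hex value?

s_0 = plaintext = 0x8C30
s_1 = Round(s_0, k_0) = 0x5B67
s_2 = Round(s_1, k_1) = 0x3EE7
s_3 = Round(s_2, k_2) = 0xBEA0
s_4 = Round(s_3, k_3) = 0x2DF6
s_5 = Round(s_4, k_4) = 0x5DD9
s_6 = Round(s_5, k_5) = 0xFB01

0x5DD9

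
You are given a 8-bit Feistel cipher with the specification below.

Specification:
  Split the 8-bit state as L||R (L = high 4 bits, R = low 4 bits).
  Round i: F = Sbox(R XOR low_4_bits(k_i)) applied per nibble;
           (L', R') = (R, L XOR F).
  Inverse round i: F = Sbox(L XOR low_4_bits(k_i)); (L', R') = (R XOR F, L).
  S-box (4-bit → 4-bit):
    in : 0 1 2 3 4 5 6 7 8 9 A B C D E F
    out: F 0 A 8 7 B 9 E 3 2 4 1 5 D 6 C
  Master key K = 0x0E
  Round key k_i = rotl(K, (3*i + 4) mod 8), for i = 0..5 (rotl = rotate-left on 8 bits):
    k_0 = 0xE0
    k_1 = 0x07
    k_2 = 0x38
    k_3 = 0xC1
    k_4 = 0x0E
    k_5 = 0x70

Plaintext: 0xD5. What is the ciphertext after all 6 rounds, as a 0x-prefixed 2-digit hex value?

0x7F

s_0 = plaintext = 0xD5
s_1 = Round(s_0, k_0) = 0x56
s_2 = Round(s_1, k_1) = 0x65
s_3 = Round(s_2, k_2) = 0x5B
s_4 = Round(s_3, k_3) = 0xB1
s_5 = Round(s_4, k_4) = 0x17
s_6 = Round(s_5, k_5) = 0x7F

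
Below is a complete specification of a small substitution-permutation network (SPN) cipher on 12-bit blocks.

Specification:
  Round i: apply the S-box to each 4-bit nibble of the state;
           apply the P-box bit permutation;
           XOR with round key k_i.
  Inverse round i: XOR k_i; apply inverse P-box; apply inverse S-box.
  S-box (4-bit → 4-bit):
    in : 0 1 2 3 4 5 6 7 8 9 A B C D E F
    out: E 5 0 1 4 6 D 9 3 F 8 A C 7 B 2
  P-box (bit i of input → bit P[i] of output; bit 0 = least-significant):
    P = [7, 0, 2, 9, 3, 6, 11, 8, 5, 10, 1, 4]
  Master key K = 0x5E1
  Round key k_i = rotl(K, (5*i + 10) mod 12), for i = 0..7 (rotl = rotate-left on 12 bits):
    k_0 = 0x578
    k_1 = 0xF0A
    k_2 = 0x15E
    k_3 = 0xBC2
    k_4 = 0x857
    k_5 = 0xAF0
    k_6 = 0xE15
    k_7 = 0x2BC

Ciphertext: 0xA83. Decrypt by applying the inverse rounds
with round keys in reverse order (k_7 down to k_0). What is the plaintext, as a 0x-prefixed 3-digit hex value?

s_0 = ciphertext = 0xA83
s_1 = InvRound(s_0, k_7) = 0x615
s_2 = InvRound(s_1, k_6) = 0x242
s_3 = InvRound(s_2, k_5) = 0x643
s_4 = InvRound(s_3, k_4) = 0xB4C
s_5 = InvRound(s_4, k_3) = 0x431
s_6 = InvRound(s_5, k_2) = 0xDE5
s_7 = InvRound(s_6, k_1) = 0x189
s_8 = InvRound(s_7, k_0) = 0xEF8

0xEF8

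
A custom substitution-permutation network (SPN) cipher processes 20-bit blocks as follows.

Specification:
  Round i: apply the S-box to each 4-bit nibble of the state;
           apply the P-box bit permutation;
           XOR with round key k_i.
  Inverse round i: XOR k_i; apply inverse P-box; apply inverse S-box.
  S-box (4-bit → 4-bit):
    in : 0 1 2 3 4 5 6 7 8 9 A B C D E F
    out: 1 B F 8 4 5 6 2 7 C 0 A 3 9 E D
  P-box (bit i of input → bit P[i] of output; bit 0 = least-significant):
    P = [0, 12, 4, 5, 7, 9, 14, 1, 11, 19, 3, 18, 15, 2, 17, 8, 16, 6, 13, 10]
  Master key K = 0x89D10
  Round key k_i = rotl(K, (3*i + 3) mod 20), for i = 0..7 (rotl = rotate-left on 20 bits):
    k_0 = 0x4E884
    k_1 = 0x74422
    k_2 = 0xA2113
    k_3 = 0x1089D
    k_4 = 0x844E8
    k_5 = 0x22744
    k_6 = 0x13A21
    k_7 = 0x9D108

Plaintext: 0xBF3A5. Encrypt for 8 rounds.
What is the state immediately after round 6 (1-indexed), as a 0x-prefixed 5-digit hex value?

0x255AF

s_0 = plaintext = 0xBF3A5
s_1 = Round(s_0, k_0) = 0x26DD5
s_2 = Round(s_1, k_1) = 0x068F5
s_3 = Round(s_2, k_2) = 0x1698C
s_4 = Round(s_3, k_3) = 0x65E50
s_5 = Round(s_4, k_4) = 0x6A421
s_6 = Round(s_5, k_5) = 0x255AF
s_7 = Round(s_6, k_6) = 0x29658
s_8 = Round(s_7, k_7) = 0x2A4D1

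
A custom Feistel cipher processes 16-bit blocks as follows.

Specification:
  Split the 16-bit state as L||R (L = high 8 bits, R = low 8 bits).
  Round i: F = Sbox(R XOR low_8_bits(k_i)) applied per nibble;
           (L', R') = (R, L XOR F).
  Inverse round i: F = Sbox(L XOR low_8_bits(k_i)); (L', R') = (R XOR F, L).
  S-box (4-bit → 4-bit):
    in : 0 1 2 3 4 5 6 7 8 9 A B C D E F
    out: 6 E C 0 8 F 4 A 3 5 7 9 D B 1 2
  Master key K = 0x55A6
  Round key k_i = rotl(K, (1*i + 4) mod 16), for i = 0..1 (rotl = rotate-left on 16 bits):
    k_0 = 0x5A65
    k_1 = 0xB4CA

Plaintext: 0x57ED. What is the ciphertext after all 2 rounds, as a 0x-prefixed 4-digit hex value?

s_0 = plaintext = 0x57ED
s_1 = Round(s_0, k_0) = 0xED64
s_2 = Round(s_1, k_1) = 0x649C

0x649C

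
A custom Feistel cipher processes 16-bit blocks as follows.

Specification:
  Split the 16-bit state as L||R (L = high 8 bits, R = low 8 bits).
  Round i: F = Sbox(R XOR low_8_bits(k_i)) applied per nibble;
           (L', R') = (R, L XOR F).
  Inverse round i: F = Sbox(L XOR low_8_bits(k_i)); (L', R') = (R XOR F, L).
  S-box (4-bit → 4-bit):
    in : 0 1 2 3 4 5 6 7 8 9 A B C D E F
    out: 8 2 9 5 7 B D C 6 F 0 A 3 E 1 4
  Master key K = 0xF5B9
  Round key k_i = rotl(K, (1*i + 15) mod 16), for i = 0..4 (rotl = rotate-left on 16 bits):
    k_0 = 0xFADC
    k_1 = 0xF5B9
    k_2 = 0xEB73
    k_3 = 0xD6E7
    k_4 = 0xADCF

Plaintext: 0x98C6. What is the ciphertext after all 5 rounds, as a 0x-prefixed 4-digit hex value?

s_0 = plaintext = 0x98C6
s_1 = Round(s_0, k_0) = 0xC6B8
s_2 = Round(s_1, k_1) = 0xB844
s_3 = Round(s_2, k_2) = 0x44E4
s_4 = Round(s_3, k_3) = 0xE4C1
s_5 = Round(s_4, k_4) = 0xC165

0xC165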